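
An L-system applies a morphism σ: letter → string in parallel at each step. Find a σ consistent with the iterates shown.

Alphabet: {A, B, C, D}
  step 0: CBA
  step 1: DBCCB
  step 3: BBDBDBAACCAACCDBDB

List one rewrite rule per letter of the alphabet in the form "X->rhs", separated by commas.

A->B, B->CC, C->DB, D->AA

  step 0 ⇒ step 1: CBA ⇒ DB·CC·B
    A ↦ B
    B ↦ CC
    C ↦ DB
    D ↦ AA  (constrained at step 1)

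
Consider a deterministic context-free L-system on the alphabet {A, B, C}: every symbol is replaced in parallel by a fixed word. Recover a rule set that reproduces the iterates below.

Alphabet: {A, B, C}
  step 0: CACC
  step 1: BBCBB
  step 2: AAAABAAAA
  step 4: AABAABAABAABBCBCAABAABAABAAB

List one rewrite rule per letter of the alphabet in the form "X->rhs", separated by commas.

A->BC, B->AA, C->B

  step 1 ⇒ step 2: BBCBB ⇒ AA·AA·B·AA·AA
    B ↦ AA
    C ↦ B
  step 0 ⇒ step 1: CACC ⇒ B·BC·B·B
    A ↦ BC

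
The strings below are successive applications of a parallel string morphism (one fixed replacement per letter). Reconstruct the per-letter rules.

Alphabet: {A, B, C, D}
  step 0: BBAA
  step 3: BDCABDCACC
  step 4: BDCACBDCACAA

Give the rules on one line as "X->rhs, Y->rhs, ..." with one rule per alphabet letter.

A->C, B->BD, C->A, D->C

  step 3 ⇒ step 4: BDCABDCACC ⇒ BD·C·A·C·BD·C·A·C·A·A
    A ↦ C
    B ↦ BD
    C ↦ A
    D ↦ C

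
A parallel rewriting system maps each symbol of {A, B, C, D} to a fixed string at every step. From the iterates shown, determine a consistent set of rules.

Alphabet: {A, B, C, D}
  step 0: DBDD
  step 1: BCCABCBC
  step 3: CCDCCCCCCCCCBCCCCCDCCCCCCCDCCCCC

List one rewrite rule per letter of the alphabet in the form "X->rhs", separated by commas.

  step 0 ⇒ step 1: DBDD ⇒ BC·CA·BC·BC
    B ↦ CA
    D ↦ BC
    A ↦ DC  (constrained at step 1)
    C ↦ CC  (constrained at step 1)

A->DC, B->CA, C->CC, D->BC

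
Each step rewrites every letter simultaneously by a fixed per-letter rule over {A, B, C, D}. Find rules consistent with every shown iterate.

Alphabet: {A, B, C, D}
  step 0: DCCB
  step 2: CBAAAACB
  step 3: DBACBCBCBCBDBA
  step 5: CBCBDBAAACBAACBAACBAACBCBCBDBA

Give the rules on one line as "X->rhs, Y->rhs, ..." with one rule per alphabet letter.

  step 2 ⇒ step 3: CBAAAACB ⇒ DB·A·CB·CB·CB·CB·DB·A
    A ↦ CB
    B ↦ A
    C ↦ DB
    D ↦ A  (constrained at step 0)

A->CB, B->A, C->DB, D->A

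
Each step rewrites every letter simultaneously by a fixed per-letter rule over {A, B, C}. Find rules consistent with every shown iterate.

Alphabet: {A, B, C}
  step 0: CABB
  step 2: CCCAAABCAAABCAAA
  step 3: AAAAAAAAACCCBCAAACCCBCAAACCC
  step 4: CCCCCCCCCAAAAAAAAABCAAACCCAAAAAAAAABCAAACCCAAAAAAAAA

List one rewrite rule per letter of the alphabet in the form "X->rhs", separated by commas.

A->C, B->BC, C->AAA

  step 3 ⇒ step 4: AAAAAAAAACCCBCAAACCCBCAAACCC ⇒ C·C·C·C·C·C·C·C·C·AAA·AAA·AAA·BC·AAA·C·C·C·AAA·AAA·AAA·BC·AAA·C·C·C·AAA·AAA·AAA
    A ↦ C
    B ↦ BC
    C ↦ AAA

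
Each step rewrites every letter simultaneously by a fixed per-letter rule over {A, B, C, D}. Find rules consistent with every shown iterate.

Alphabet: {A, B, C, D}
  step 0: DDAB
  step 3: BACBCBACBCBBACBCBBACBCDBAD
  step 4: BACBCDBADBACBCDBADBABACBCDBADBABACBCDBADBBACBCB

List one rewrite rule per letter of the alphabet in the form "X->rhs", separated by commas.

A->CBC, B->BA, C->D, D->B

  step 3 ⇒ step 4: BACBCBACBCBBACBCBBACBCDBAD ⇒ BA·CBC·D·BA·D·BA·CBC·D·BA·D·BA·BA·CBC·D·BA·D·BA·BA·CBC·D·BA·D·B·BA·CBC·B
    A ↦ CBC
    B ↦ BA
    C ↦ D
    D ↦ B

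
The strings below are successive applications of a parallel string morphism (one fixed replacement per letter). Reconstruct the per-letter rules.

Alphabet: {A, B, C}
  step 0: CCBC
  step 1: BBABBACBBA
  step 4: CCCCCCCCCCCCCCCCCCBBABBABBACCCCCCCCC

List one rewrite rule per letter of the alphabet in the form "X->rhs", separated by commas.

  step 0 ⇒ step 1: CCBC ⇒ BBA·BBA·C·BBA
    B ↦ C
    C ↦ BBA
    A ↦ C  (constrained at step 1)

A->C, B->C, C->BBA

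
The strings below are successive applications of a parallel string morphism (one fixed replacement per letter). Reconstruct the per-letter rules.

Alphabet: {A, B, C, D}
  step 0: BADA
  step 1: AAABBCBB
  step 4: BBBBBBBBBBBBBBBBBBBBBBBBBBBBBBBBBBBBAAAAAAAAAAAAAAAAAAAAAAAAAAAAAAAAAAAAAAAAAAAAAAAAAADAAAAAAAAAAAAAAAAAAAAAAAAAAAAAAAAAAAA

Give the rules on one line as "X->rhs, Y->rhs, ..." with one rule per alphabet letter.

  step 0 ⇒ step 1: BADA ⇒ AAA·BB·C·BB
    A ↦ BB
    B ↦ AAA
    D ↦ C
    C ↦ AAD  (constrained at step 1)

A->BB, B->AAA, C->AAD, D->C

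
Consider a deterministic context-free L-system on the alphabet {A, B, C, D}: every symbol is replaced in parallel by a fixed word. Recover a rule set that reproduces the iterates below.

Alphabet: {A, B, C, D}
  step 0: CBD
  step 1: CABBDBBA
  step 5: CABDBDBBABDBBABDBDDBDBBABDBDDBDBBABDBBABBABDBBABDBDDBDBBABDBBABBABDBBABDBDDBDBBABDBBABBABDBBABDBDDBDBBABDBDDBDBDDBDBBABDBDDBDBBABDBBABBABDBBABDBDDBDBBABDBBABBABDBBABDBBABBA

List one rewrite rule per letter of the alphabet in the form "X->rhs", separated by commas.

  step 0 ⇒ step 1: CBD ⇒ CAB·BD·BBA
    B ↦ BD
    C ↦ CAB
    D ↦ BBA
    A ↦ D  (constrained at step 1)

A->D, B->BD, C->CAB, D->BBA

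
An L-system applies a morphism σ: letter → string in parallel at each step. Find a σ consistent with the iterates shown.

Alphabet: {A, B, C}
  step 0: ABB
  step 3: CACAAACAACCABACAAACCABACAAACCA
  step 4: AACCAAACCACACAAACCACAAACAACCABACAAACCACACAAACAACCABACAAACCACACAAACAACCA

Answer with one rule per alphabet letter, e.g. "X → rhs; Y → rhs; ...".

  step 3 ⇒ step 4: CACAAACAACCABACAAACCABACAAACCA ⇒ AAC·CA·AAC·CA·CA·CA·AAC·CA·CA·AAC·AAC·CA·BA·CA·AAC·CA·CA·CA·AAC·AAC·CA·BA·CA·AAC·CA·CA·CA·AAC·AAC·CA
    A ↦ CA
    B ↦ BA
    C ↦ AAC

A->CA, B->BA, C->AAC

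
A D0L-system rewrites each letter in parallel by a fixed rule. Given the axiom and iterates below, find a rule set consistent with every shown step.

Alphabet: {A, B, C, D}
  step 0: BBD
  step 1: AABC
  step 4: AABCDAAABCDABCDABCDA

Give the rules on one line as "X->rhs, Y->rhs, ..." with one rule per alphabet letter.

A->DA, B->A, C->A, D->BC

  step 0 ⇒ step 1: BBD ⇒ A·A·BC
    B ↦ A
    D ↦ BC
    A ↦ DA  (constrained at step 1)
    C ↦ A  (constrained at step 1)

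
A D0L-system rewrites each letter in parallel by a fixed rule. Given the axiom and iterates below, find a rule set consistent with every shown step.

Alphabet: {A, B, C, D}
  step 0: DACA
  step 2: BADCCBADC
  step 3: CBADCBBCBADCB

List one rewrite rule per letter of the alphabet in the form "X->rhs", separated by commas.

  step 2 ⇒ step 3: BADCCBADC ⇒ CB·AD·C·B·B·CB·AD·C·B
    A ↦ AD
    B ↦ CB
    C ↦ B
    D ↦ C

A->AD, B->CB, C->B, D->C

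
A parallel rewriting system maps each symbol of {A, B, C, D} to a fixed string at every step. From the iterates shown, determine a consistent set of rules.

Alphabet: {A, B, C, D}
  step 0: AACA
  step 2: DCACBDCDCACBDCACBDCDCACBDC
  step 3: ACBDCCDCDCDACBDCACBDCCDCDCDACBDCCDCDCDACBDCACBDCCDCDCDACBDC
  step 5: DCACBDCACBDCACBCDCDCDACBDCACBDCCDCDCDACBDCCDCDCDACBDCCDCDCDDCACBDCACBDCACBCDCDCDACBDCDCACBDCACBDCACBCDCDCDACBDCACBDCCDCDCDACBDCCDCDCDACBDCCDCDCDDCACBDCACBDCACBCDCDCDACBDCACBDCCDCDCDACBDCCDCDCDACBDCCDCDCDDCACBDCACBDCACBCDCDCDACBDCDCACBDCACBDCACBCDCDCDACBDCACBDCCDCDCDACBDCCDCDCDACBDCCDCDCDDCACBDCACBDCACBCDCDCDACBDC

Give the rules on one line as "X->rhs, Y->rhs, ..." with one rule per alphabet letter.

A->CDC, B->D, C->DC, D->ACB

  step 2 ⇒ step 3: DCACBDCDCACBDCACBDCDCACBDC ⇒ ACB·DC·CDC·DC·D·ACB·DC·ACB·DC·CDC·DC·D·ACB·DC·CDC·DC·D·ACB·DC·ACB·DC·CDC·DC·D·ACB·DC
    A ↦ CDC
    B ↦ D
    C ↦ DC
    D ↦ ACB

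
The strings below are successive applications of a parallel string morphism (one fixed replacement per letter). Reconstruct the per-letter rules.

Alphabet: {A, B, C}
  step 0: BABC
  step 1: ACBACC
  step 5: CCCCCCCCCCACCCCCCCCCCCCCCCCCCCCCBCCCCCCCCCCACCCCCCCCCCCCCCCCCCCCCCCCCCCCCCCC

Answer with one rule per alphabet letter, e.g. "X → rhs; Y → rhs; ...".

A->CB, B->A, C->CC

  step 0 ⇒ step 1: BABC ⇒ A·CB·A·CC
    A ↦ CB
    B ↦ A
    C ↦ CC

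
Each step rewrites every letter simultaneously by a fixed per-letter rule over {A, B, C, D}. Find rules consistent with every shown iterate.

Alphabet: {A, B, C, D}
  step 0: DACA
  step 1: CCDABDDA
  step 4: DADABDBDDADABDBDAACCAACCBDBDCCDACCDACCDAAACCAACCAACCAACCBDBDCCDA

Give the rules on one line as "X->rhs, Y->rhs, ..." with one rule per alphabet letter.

A->DA, B->AA, C->BD, D->CC

  step 0 ⇒ step 1: DACA ⇒ CC·DA·BD·DA
    A ↦ DA
    C ↦ BD
    D ↦ CC
    B ↦ AA  (constrained at step 1)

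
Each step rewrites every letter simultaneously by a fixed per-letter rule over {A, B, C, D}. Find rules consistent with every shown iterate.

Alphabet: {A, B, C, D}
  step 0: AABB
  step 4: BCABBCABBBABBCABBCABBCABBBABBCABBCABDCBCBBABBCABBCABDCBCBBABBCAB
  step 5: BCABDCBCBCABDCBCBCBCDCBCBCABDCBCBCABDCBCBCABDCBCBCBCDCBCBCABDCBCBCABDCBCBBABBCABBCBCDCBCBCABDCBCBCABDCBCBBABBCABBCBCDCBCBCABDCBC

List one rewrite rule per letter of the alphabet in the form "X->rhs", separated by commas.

  step 4 ⇒ step 5: BCABBCABBBABBCABBCABBCABBBABBCABBCABDCBCBBABBCABBCABDCBCBBABBCAB ⇒ BC·AB·DC·BC·BC·AB·DC·BC·BC·BC·DC·BC·BC·AB·DC·BC·BC·AB·DC·BC·BC·AB·DC·BC·BC·BC·DC·BC·BC·AB·DC·BC·BC·AB·DC·BC·BB·AB·BC·AB·BC·BC·DC·BC·BC·AB·DC·BC·BC·AB·DC·BC·BB·AB·BC·AB·BC·BC·DC·BC·BC·AB·DC·BC
    A ↦ DC
    B ↦ BC
    C ↦ AB
    D ↦ BB

A->DC, B->BC, C->AB, D->BB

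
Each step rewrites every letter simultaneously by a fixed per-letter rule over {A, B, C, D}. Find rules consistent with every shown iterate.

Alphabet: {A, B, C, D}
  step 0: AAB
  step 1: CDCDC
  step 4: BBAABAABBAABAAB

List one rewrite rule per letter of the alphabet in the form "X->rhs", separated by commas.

  step 0 ⇒ step 1: AAB ⇒ CD·CD·C
    A ↦ CD
    B ↦ C
    C ↦ B  (constrained at step 1)
    D ↦ AA  (constrained at step 1)

A->CD, B->C, C->B, D->AA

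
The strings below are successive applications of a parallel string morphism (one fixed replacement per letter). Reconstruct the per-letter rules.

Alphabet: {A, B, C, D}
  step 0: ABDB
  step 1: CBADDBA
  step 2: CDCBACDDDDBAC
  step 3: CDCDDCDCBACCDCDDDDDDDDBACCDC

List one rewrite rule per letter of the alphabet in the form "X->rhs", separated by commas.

  step 2 ⇒ step 3: CDCBACDDDDBAC ⇒ CDC·DD·CDC·BA·C·CDC·DD·DD·DD·DD·BA·C·CDC
    A ↦ C
    B ↦ BA
    C ↦ CDC
    D ↦ DD

A->C, B->BA, C->CDC, D->DD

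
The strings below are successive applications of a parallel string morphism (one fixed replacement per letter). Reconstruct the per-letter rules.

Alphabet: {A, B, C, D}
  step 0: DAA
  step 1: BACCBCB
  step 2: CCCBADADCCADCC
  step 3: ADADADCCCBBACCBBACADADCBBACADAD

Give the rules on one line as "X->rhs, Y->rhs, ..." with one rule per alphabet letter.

A->CB, B->CC, C->AD, D->BAC

  step 2 ⇒ step 3: CCCBADADCCADCC ⇒ AD·AD·AD·CC·CB·BAC·CB·BAC·AD·AD·CB·BAC·AD·AD
    A ↦ CB
    B ↦ CC
    C ↦ AD
    D ↦ BAC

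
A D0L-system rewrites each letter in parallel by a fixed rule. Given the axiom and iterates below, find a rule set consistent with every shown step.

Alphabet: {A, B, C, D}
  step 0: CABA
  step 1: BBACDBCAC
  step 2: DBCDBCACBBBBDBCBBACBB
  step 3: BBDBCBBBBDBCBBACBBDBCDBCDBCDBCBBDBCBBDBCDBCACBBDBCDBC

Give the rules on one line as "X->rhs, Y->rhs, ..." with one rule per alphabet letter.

  step 2 ⇒ step 3: DBCDBCACBBBBDBCBBACBB ⇒ BB·DBC·BB·BB·DBC·BB·AC·BB·DBC·DBC·DBC·DBC·BB·DBC·BB·DBC·DBC·AC·BB·DBC·DBC
    A ↦ AC
    B ↦ DBC
    C ↦ BB
    D ↦ BB

A->AC, B->DBC, C->BB, D->BB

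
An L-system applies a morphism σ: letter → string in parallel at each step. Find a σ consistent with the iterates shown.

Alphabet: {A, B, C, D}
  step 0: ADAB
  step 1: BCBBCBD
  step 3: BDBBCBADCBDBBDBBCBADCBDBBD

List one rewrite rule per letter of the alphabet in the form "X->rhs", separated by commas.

A->BC, B->BD, C->ADC, D->B

  step 0 ⇒ step 1: ADAB ⇒ BC·B·BC·BD
    A ↦ BC
    B ↦ BD
    D ↦ B
    C ↦ ADC  (constrained at step 1)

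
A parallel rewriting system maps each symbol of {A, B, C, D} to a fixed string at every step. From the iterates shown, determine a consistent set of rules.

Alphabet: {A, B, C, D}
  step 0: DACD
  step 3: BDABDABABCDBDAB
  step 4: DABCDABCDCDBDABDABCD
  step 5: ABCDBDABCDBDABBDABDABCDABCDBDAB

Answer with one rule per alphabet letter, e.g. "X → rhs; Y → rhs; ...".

A->C, B->D, C->BD, D->AB

  step 4 ⇒ step 5: DABCDABCDCDBDABDABCD ⇒ AB·C·D·BD·AB·C·D·BD·AB·BD·AB·D·AB·C·D·AB·C·D·BD·AB
    A ↦ C
    B ↦ D
    C ↦ BD
    D ↦ AB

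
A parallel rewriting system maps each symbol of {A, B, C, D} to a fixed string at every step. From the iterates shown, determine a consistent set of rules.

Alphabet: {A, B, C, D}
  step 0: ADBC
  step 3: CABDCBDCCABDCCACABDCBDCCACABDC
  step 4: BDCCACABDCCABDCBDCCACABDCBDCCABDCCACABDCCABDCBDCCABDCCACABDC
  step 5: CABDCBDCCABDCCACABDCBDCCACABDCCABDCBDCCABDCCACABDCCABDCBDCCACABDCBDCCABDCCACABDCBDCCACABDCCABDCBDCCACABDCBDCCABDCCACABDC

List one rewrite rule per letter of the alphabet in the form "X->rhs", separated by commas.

  step 4 ⇒ step 5: BDCCACABDCCABDCBDCCACABDCBDCCABDCCACABDCCABDCBDCCABDCCACABDC ⇒ C·A·BDC·BDC·CA·BDC·CA·C·A·BDC·BDC·CA·C·A·BDC·C·A·BDC·BDC·CA·BDC·CA·C·A·BDC·C·A·BDC·BDC·CA·C·A·BDC·BDC·CA·BDC·CA·C·A·BDC·BDC·CA·C·A·BDC·C·A·BDC·BDC·CA·C·A·BDC·BDC·CA·BDC·CA·C·A·BDC
    A ↦ CA
    B ↦ C
    C ↦ BDC
    D ↦ A

A->CA, B->C, C->BDC, D->A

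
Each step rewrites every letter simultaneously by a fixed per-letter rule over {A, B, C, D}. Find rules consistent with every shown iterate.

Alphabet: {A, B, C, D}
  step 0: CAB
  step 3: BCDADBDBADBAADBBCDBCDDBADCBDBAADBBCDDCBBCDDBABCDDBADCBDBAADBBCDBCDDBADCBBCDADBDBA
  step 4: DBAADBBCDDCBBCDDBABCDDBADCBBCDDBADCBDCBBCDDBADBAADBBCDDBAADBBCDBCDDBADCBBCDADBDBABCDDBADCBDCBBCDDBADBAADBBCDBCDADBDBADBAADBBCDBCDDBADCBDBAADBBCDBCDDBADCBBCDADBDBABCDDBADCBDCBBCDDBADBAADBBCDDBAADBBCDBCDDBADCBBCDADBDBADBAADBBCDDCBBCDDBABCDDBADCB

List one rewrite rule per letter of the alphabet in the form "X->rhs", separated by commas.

A->DCB, B->DBA, C->ADB, D->BCD

  step 3 ⇒ step 4: BCDADBDBADBAADBBCDBCDDBADCBDBAADBBCDDCBBCDDBABCDDBADCBDBAADBBCDBCDDBADCBBCDADBDBA ⇒ DBA·ADB·BCD·DCB·BCD·DBA·BCD·DBA·DCB·BCD·DBA·DCB·DCB·BCD·DBA·DBA·ADB·BCD·DBA·ADB·BCD·BCD·DBA·DCB·BCD·ADB·DBA·BCD·DBA·DCB·DCB·BCD·DBA·DBA·ADB·BCD·BCD·ADB·DBA·DBA·ADB·BCD·BCD·DBA·DCB·DBA·ADB·BCD·BCD·DBA·DCB·BCD·ADB·DBA·BCD·DBA·DCB·DCB·BCD·DBA·DBA·ADB·BCD·DBA·ADB·BCD·BCD·DBA·DCB·BCD·ADB·DBA·DBA·ADB·BCD·DCB·BCD·DBA·BCD·DBA·DCB
    A ↦ DCB
    B ↦ DBA
    C ↦ ADB
    D ↦ BCD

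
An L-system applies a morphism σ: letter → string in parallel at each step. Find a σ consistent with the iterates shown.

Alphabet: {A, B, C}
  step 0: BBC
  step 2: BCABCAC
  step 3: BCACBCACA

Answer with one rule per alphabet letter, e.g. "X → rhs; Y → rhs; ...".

  step 2 ⇒ step 3: BCABCAC ⇒ BC·A·C·BC·A·C·A
    A ↦ C
    B ↦ BC
    C ↦ A

A->C, B->BC, C->A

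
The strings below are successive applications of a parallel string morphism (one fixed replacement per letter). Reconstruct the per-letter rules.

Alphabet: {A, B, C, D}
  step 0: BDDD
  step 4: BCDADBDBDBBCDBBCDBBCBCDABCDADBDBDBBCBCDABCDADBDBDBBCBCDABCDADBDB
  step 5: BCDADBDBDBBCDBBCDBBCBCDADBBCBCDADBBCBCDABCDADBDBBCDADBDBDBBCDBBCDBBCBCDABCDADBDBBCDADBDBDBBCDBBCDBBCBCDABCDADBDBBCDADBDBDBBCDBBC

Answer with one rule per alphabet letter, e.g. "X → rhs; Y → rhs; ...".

A->DB, B->BC, C->DA, D->DB

  step 4 ⇒ step 5: BCDADBDBDBBCDBBCDBBCBCDABCDADBDBDBBCBCDABCDADBDBDBBCBCDABCDADBDB ⇒ BC·DA·DB·DB·DB·BC·DB·BC·DB·BC·BC·DA·DB·BC·BC·DA·DB·BC·BC·DA·BC·DA·DB·DB·BC·DA·DB·DB·DB·BC·DB·BC·DB·BC·BC·DA·BC·DA·DB·DB·BC·DA·DB·DB·DB·BC·DB·BC·DB·BC·BC·DA·BC·DA·DB·DB·BC·DA·DB·DB·DB·BC·DB·BC
    A ↦ DB
    B ↦ BC
    C ↦ DA
    D ↦ DB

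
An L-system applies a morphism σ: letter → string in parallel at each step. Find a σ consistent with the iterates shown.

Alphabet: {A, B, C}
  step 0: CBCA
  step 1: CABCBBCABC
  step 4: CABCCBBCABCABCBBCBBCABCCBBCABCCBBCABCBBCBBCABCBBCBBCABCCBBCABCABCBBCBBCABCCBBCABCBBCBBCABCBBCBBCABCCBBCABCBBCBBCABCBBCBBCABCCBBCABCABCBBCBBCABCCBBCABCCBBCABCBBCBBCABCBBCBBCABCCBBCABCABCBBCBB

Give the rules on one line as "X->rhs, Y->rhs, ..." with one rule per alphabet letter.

  step 0 ⇒ step 1: CBCA ⇒ CAB·CBB·CAB·C
    A ↦ C
    B ↦ CBB
    C ↦ CAB

A->C, B->CBB, C->CAB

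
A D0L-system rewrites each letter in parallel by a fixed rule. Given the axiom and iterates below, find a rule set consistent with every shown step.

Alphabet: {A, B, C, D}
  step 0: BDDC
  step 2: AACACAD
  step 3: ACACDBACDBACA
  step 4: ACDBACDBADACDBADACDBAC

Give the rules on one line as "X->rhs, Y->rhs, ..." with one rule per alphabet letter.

A->AC, B->D, C->DB, D->A

  step 3 ⇒ step 4: ACACDBACDBACA ⇒ AC·DB·AC·DB·A·D·AC·DB·A·D·AC·DB·AC
    A ↦ AC
    B ↦ D
    C ↦ DB
    D ↦ A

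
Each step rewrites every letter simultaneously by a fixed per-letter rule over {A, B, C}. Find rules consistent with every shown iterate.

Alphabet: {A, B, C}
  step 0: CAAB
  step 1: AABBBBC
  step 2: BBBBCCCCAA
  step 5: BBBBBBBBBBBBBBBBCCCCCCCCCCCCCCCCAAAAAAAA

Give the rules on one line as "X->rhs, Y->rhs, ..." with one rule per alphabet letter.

  step 1 ⇒ step 2: AABBBBC ⇒ BB·BB·C·C·C·C·AA
    A ↦ BB
    B ↦ C
    C ↦ AA

A->BB, B->C, C->AA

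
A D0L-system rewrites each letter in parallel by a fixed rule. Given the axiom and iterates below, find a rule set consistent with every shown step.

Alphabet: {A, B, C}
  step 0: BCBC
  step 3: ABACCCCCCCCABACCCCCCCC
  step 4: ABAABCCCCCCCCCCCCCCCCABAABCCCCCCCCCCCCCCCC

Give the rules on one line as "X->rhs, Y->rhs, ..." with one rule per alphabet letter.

A->AB, B->A, C->CC

  step 3 ⇒ step 4: ABACCCCCCCCABACCCCCCCC ⇒ AB·A·AB·CC·CC·CC·CC·CC·CC·CC·CC·AB·A·AB·CC·CC·CC·CC·CC·CC·CC·CC
    A ↦ AB
    B ↦ A
    C ↦ CC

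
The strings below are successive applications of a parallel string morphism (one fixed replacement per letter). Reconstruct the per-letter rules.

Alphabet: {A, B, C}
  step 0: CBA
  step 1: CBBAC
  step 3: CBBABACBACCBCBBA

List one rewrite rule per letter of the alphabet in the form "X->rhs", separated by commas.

  step 0 ⇒ step 1: CBA ⇒ CB·BA·C
    A ↦ C
    B ↦ BA
    C ↦ CB

A->C, B->BA, C->CB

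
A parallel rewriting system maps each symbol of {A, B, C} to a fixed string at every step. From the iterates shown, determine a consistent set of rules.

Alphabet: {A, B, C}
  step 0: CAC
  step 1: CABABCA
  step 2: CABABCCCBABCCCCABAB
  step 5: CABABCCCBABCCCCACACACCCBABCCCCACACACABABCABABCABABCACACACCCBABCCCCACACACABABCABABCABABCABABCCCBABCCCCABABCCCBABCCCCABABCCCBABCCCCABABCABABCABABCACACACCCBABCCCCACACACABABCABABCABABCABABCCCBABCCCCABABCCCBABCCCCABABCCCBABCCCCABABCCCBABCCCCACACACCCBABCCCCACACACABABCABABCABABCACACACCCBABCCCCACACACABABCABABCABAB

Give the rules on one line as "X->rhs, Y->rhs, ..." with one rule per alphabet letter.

A->BAB, B->CCC, C->CA

  step 1 ⇒ step 2: CABABCA ⇒ CA·BAB·CCC·BAB·CCC·CA·BAB
    A ↦ BAB
    B ↦ CCC
    C ↦ CA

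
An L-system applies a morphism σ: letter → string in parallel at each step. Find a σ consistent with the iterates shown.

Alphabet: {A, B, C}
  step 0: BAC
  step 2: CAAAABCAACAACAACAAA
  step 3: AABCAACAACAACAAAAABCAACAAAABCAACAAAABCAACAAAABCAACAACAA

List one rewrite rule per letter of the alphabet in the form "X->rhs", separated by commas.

A->CAA, B->A, C->AAB

  step 2 ⇒ step 3: CAAAABCAACAACAACAAA ⇒ AAB·CAA·CAA·CAA·CAA·A·AAB·CAA·CAA·AAB·CAA·CAA·AAB·CAA·CAA·AAB·CAA·CAA·CAA
    A ↦ CAA
    B ↦ A
    C ↦ AAB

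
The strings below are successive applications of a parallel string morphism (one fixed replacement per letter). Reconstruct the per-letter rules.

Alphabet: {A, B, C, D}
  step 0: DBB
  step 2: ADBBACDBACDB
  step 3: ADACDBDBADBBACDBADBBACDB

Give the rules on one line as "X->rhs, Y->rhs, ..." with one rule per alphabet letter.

  step 2 ⇒ step 3: ADBBACDBACDB ⇒ AD·AC·DB·DB·AD·BB·AC·DB·AD·BB·AC·DB
    A ↦ AD
    B ↦ DB
    C ↦ BB
    D ↦ AC

A->AD, B->DB, C->BB, D->AC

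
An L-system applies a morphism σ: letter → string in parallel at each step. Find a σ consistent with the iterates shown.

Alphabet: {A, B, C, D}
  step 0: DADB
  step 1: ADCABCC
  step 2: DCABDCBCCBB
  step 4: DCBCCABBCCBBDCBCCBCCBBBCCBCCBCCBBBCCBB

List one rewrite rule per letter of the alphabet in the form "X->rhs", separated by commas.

  step 1 ⇒ step 2: ADCABCC ⇒ DC·A·B·DC·BCC·B·B
    A ↦ DC
    B ↦ BCC
    C ↦ B
    D ↦ A

A->DC, B->BCC, C->B, D->A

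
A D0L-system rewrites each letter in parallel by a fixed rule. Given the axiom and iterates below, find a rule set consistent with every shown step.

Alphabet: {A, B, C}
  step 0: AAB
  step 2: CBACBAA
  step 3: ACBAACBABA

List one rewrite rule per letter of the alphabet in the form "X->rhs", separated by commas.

  step 2 ⇒ step 3: CBACBAA ⇒ A·C·BA·A·C·BA·BA
    A ↦ BA
    B ↦ C
    C ↦ A

A->BA, B->C, C->A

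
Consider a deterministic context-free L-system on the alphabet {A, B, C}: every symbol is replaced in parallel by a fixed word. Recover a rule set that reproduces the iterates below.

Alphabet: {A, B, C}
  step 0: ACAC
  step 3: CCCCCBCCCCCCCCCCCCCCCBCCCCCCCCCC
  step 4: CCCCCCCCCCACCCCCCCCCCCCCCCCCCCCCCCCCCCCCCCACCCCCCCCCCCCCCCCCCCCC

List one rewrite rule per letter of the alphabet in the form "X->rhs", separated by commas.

  step 3 ⇒ step 4: CCCCCBCCCCCCCCCCCCCCCBCCCCCCCCCC ⇒ CC·CC·CC·CC·CC·AC·CC·CC·CC·CC·CC·CC·CC·CC·CC·CC·CC·CC·CC·CC·CC·AC·CC·CC·CC·CC·CC·CC·CC·CC·CC·CC
    B ↦ AC
    C ↦ CC
    A ↦ CB  (constrained at step 0)

A->CB, B->AC, C->CC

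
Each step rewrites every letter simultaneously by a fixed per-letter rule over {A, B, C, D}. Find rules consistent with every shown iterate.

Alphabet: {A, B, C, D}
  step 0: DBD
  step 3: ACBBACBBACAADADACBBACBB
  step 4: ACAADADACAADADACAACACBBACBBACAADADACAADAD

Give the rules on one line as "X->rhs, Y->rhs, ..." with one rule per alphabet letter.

  step 3 ⇒ step 4: ACBBACBBACAADADACBBACBB ⇒ AC·A·AD·AD·AC·A·AD·AD·AC·A·AC·AC·BB·AC·BB·AC·A·AD·AD·AC·A·AD·AD
    A ↦ AC
    B ↦ AD
    C ↦ A
    D ↦ BB

A->AC, B->AD, C->A, D->BB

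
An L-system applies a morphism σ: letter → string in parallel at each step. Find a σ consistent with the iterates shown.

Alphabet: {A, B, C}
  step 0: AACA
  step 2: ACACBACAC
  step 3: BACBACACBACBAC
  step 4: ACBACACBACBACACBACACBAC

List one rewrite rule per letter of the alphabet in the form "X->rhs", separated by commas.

  step 3 ⇒ step 4: BACBACACBACBAC ⇒ AC·B·AC·AC·B·AC·B·AC·AC·B·AC·AC·B·AC
    A ↦ B
    B ↦ AC
    C ↦ AC

A->B, B->AC, C->AC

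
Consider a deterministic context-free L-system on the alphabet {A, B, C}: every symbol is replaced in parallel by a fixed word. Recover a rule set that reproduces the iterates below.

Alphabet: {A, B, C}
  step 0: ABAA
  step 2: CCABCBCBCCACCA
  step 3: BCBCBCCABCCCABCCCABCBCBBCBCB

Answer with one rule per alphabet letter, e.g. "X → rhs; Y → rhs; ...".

  step 2 ⇒ step 3: CCABCBCBCCACCA ⇒ BC·BC·B·CCA·BC·CCA·BC·CCA·BC·BC·B·BC·BC·B
    A ↦ B
    B ↦ CCA
    C ↦ BC

A->B, B->CCA, C->BC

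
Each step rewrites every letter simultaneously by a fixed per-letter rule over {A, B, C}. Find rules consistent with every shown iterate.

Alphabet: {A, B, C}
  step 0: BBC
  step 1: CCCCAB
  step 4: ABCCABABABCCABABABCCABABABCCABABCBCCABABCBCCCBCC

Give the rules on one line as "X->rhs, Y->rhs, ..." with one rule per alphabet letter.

  step 0 ⇒ step 1: BBC ⇒ CC·CC·AB
    B ↦ CC
    C ↦ AB
    A ↦ CB  (constrained at step 1)

A->CB, B->CC, C->AB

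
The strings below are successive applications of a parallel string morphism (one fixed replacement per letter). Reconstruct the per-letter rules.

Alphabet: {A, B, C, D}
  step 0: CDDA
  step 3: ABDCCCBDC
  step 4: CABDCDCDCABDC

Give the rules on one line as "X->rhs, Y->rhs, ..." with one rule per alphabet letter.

A->C, B->A, C->DC, D->B

  step 3 ⇒ step 4: ABDCCCBDC ⇒ C·A·B·DC·DC·DC·A·B·DC
    A ↦ C
    B ↦ A
    C ↦ DC
    D ↦ B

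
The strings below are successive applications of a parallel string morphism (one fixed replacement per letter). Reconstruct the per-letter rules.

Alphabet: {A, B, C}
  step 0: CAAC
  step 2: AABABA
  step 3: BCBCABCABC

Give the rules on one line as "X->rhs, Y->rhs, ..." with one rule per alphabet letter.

A->BC, B->A, C->B

  step 2 ⇒ step 3: AABABA ⇒ BC·BC·A·BC·A·BC
    A ↦ BC
    B ↦ A
    C ↦ B  (constrained at step 0)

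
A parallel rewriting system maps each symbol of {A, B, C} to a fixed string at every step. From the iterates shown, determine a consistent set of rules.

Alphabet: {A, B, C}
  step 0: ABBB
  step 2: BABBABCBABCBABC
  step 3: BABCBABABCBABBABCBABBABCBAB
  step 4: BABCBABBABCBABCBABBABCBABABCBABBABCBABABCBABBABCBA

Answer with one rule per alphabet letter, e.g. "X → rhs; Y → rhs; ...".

A->BC, B->BA, C->B

  step 3 ⇒ step 4: BABCBABABCBABBABCBABBABCBAB ⇒ BA·BC·BA·B·BA·BC·BA·BC·BA·B·BA·BC·BA·BA·BC·BA·B·BA·BC·BA·BA·BC·BA·B·BA·BC·BA
    A ↦ BC
    B ↦ BA
    C ↦ B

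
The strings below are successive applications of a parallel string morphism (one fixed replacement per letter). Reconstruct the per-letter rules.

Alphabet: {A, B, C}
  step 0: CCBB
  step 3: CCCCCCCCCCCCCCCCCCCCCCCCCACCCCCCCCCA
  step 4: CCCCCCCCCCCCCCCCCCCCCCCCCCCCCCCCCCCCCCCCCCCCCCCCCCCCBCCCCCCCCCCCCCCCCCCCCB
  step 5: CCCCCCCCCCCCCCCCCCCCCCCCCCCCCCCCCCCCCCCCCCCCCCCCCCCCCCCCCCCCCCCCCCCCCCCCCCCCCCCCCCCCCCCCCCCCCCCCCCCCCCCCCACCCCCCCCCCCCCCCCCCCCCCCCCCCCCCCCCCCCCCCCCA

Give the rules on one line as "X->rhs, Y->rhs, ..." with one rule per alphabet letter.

A->CCB, B->CA, C->CC

  step 4 ⇒ step 5: CCCCCCCCCCCCCCCCCCCCCCCCCCCCCCCCCCCCCCCCCCCCCCCCCCCCBCCCCCCCCCCCCCCCCCCCCB ⇒ CC·CC·CC·CC·CC·CC·CC·CC·CC·CC·CC·CC·CC·CC·CC·CC·CC·CC·CC·CC·CC·CC·CC·CC·CC·CC·CC·CC·CC·CC·CC·CC·CC·CC·CC·CC·CC·CC·CC·CC·CC·CC·CC·CC·CC·CC·CC·CC·CC·CC·CC·CC·CA·CC·CC·CC·CC·CC·CC·CC·CC·CC·CC·CC·CC·CC·CC·CC·CC·CC·CC·CC·CC·CA
    B ↦ CA
    C ↦ CC
  step 3 ⇒ step 4: CCCCCCCCCCCCCCCCCCCCCCCCCACCCCCCCCCA ⇒ CC·CC·CC·CC·CC·CC·CC·CC·CC·CC·CC·CC·CC·CC·CC·CC·CC·CC·CC·CC·CC·CC·CC·CC·CC·CCB·CC·CC·CC·CC·CC·CC·CC·CC·CC·CCB
    A ↦ CCB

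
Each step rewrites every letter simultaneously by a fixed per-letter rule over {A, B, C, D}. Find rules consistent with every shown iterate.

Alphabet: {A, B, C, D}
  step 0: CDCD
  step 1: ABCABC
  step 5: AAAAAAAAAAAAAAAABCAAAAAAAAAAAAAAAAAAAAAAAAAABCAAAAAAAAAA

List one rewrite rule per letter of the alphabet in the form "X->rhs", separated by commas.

A->AA, B->D, C->A, D->BC

  step 0 ⇒ step 1: CDCD ⇒ A·BC·A·BC
    C ↦ A
    D ↦ BC
    A ↦ AA  (constrained at step 1)
    B ↦ D  (constrained at step 1)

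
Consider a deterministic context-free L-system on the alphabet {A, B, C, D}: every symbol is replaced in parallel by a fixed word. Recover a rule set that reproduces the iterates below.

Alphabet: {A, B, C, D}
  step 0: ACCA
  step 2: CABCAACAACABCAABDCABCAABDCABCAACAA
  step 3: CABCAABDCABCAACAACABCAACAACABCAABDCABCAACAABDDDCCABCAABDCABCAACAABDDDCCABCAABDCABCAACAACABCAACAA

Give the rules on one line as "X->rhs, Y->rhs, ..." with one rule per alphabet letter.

A->CAA, B->BD, C->CAB, D->DDC

  step 2 ⇒ step 3: CABCAACAACABCAABDCABCAABDCABCAACAA ⇒ CAB·CAA·BD·CAB·CAA·CAA·CAB·CAA·CAA·CAB·CAA·BD·CAB·CAA·CAA·BD·DDC·CAB·CAA·BD·CAB·CAA·CAA·BD·DDC·CAB·CAA·BD·CAB·CAA·CAA·CAB·CAA·CAA
    A ↦ CAA
    B ↦ BD
    C ↦ CAB
    D ↦ DDC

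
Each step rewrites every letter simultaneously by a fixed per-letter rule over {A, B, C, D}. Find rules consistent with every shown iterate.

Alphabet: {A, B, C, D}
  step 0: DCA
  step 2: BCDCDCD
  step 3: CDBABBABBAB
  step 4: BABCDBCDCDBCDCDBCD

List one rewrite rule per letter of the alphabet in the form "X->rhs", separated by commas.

  step 3 ⇒ step 4: CDBABBABBAB ⇒ B·AB·CD·B·CD·CD·B·CD·CD·B·CD
    A ↦ B
    B ↦ CD
    C ↦ B
    D ↦ AB

A->B, B->CD, C->B, D->AB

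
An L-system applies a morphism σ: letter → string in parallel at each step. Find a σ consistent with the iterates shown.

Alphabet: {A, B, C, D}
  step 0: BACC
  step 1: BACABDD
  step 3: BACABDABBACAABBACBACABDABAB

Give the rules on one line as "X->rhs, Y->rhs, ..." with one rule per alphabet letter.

A->AB, B->BAC, C->D, D->A

  step 0 ⇒ step 1: BACC ⇒ BAC·AB·D·D
    A ↦ AB
    B ↦ BAC
    C ↦ D
    D ↦ A  (constrained at step 1)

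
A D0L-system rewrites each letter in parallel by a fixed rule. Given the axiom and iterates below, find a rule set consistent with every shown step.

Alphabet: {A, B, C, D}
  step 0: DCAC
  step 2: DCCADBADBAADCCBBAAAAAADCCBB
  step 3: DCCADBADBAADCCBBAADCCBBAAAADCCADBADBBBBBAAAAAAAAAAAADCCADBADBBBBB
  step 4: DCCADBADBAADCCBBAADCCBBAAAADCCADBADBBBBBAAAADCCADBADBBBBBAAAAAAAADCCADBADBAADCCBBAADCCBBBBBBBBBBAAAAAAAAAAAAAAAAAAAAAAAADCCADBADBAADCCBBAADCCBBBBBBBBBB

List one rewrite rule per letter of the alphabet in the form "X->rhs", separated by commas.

A->AA, B->BB, C->ADB, D->DCC

  step 3 ⇒ step 4: DCCADBADBAADCCBBAADCCBBAAAADCCADBADBBBBBAAAAAAAAAAAADCCADBADBBBBB ⇒ DCC·ADB·ADB·AA·DCC·BB·AA·DCC·BB·AA·AA·DCC·ADB·ADB·BB·BB·AA·AA·DCC·ADB·ADB·BB·BB·AA·AA·AA·AA·DCC·ADB·ADB·AA·DCC·BB·AA·DCC·BB·BB·BB·BB·BB·AA·AA·AA·AA·AA·AA·AA·AA·AA·AA·AA·AA·DCC·ADB·ADB·AA·DCC·BB·AA·DCC·BB·BB·BB·BB·BB
    A ↦ AA
    B ↦ BB
    C ↦ ADB
    D ↦ DCC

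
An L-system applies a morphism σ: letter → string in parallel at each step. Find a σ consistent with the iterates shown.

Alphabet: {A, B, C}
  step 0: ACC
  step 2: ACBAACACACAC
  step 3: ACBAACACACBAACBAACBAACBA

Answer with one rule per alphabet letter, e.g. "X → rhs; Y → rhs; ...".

  step 2 ⇒ step 3: ACBAACACACAC ⇒ AC·BA·AC·AC·AC·BA·AC·BA·AC·BA·AC·BA
    A ↦ AC
    B ↦ AC
    C ↦ BA

A->AC, B->AC, C->BA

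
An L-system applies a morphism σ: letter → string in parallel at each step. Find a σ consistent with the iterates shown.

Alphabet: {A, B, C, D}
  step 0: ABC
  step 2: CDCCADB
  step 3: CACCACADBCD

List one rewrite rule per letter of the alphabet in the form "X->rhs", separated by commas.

A->DB, B->D, C->CA, D->C

  step 2 ⇒ step 3: CDCCADB ⇒ CA·C·CA·CA·DB·C·D
    A ↦ DB
    B ↦ D
    C ↦ CA
    D ↦ C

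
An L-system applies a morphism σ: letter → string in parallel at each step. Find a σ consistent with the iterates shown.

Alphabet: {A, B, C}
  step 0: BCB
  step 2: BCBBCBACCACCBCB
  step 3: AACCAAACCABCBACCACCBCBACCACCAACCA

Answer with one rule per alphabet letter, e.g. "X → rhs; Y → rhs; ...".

  step 2 ⇒ step 3: BCBBCBACCACCBCB ⇒ A·ACC·A·A·ACC·A·BCB·ACC·ACC·BCB·ACC·ACC·A·ACC·A
    A ↦ BCB
    B ↦ A
    C ↦ ACC

A->BCB, B->A, C->ACC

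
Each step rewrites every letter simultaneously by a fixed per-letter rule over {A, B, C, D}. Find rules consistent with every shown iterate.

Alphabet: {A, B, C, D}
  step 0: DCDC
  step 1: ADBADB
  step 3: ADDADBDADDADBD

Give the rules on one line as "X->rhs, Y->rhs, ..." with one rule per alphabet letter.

  step 0 ⇒ step 1: DCDC ⇒ AD·B·AD·B
    C ↦ B
    D ↦ AD
    A ↦ D  (constrained at step 1)
    B ↦ CA  (constrained at step 1)

A->D, B->CA, C->B, D->AD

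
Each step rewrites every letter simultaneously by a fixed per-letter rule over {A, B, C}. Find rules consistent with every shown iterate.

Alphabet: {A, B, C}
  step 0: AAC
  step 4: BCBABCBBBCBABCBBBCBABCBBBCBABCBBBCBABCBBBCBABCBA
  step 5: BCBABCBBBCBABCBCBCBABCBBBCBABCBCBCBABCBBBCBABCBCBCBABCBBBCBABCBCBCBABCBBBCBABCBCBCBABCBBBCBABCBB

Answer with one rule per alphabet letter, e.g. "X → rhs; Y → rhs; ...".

A->BB, B->BC, C->BA

  step 4 ⇒ step 5: BCBABCBBBCBABCBBBCBABCBBBCBABCBBBCBABCBBBCBABCBA ⇒ BC·BA·BC·BB·BC·BA·BC·BC·BC·BA·BC·BB·BC·BA·BC·BC·BC·BA·BC·BB·BC·BA·BC·BC·BC·BA·BC·BB·BC·BA·BC·BC·BC·BA·BC·BB·BC·BA·BC·BC·BC·BA·BC·BB·BC·BA·BC·BB
    A ↦ BB
    B ↦ BC
    C ↦ BA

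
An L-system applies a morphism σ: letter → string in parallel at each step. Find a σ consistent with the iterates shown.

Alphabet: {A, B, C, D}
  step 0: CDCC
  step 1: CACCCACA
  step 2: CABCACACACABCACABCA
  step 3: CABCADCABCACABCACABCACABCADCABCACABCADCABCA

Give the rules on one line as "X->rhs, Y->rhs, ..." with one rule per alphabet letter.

  step 2 ⇒ step 3: CABCACACACABCACABCA ⇒ CA·BCA·D·CA·BCA·CA·BCA·CA·BCA·CA·BCA·D·CA·BCA·CA·BCA·D·CA·BCA
    A ↦ BCA
    B ↦ D
    C ↦ CA
  step 0 ⇒ step 1: CDCC ⇒ CA·CC·CA·CA
    D ↦ CC

A->BCA, B->D, C->CA, D->CC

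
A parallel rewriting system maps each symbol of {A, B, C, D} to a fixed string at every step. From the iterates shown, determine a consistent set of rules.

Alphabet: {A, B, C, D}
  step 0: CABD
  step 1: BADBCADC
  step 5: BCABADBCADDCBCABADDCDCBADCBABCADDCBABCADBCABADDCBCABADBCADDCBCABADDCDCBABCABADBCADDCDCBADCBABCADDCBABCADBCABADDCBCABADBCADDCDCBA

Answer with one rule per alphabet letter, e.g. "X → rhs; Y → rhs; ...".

A->D, B->BCA, C->BA, D->DC

  step 0 ⇒ step 1: CABD ⇒ BA·D·BCA·DC
    A ↦ D
    B ↦ BCA
    C ↦ BA
    D ↦ DC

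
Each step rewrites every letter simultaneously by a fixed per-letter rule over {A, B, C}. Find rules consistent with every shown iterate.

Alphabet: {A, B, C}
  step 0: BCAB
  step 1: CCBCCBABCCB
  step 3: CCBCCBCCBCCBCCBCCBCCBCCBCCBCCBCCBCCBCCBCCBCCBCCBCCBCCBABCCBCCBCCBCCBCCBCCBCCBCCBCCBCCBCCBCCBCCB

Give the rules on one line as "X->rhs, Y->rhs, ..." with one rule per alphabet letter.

A->AB, B->CCB, C->CCB

  step 0 ⇒ step 1: BCAB ⇒ CCB·CCB·AB·CCB
    A ↦ AB
    B ↦ CCB
    C ↦ CCB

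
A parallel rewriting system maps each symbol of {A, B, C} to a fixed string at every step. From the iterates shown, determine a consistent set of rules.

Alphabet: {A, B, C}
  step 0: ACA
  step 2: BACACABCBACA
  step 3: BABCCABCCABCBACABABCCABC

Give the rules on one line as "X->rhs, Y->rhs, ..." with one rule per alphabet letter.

  step 2 ⇒ step 3: BACACABCBACA ⇒ BA·BC·CA·BC·CA·BC·BA·CA·BA·BC·CA·BC
    A ↦ BC
    B ↦ BA
    C ↦ CA

A->BC, B->BA, C->CA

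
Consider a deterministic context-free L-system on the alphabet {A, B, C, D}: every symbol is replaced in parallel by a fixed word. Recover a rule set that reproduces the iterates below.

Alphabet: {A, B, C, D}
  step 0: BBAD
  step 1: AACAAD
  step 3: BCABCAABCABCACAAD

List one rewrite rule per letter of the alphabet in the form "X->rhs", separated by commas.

A->CA, B->A, C->B, D->AD

  step 0 ⇒ step 1: BBAD ⇒ A·A·CA·AD
    A ↦ CA
    B ↦ A
    D ↦ AD
    C ↦ B  (constrained at step 1)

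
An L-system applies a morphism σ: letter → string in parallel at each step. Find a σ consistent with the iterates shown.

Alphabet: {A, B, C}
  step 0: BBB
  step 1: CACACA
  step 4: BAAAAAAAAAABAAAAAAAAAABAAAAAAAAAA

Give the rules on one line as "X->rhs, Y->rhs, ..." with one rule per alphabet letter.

  step 0 ⇒ step 1: BBB ⇒ CA·CA·CA
    B ↦ CA
    A ↦ AA  (constrained at step 1)
    C ↦ B  (constrained at step 1)

A->AA, B->CA, C->B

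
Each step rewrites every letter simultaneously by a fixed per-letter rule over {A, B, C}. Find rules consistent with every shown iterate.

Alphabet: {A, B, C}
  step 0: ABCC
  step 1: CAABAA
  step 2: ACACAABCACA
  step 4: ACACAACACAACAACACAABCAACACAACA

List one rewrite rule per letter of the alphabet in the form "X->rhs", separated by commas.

A->CA, B->AB, C->A

  step 1 ⇒ step 2: CAABAA ⇒ A·CA·CA·AB·CA·CA
    A ↦ CA
    B ↦ AB
    C ↦ A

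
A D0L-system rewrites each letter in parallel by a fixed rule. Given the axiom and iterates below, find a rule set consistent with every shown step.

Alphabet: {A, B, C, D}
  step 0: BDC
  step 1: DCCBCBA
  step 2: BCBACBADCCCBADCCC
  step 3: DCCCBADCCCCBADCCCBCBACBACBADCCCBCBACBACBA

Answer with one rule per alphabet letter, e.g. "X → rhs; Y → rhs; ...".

A->C, B->DCC, C->CBA, D->B

  step 2 ⇒ step 3: BCBACBADCCCBADCCC ⇒ DCC·CBA·DCC·C·CBA·DCC·C·B·CBA·CBA·CBA·DCC·C·B·CBA·CBA·CBA
    A ↦ C
    B ↦ DCC
    C ↦ CBA
    D ↦ B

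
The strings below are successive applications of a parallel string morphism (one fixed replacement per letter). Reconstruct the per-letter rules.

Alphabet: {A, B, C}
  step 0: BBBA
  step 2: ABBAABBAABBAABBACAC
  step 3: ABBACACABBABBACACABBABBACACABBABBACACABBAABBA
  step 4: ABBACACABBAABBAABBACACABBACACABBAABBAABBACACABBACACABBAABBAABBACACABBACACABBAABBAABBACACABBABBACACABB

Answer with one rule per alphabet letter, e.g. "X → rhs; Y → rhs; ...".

  step 3 ⇒ step 4: ABBACACABBABBACACABBABBACACABBABBACACABBAABBA ⇒ ABB·AC·AC·ABB·A·ABB·A·ABB·AC·AC·ABB·AC·AC·ABB·A·ABB·A·ABB·AC·AC·ABB·AC·AC·ABB·A·ABB·A·ABB·AC·AC·ABB·AC·AC·ABB·A·ABB·A·ABB·AC·AC·ABB·ABB·AC·AC·ABB
    A ↦ ABB
    B ↦ AC
    C ↦ A

A->ABB, B->AC, C->A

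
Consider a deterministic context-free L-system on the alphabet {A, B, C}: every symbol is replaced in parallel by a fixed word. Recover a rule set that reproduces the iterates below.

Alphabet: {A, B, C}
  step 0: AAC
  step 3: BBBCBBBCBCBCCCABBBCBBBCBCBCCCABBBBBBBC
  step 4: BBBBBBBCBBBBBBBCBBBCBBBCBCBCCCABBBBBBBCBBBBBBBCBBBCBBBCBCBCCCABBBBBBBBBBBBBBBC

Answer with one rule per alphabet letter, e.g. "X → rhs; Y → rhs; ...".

A->CCA, B->BB, C->BC

  step 3 ⇒ step 4: BBBCBBBCBCBCCCABBBCBBBCBCBCCCABBBBBBBC ⇒ BB·BB·BB·BC·BB·BB·BB·BC·BB·BC·BB·BC·BC·BC·CCA·BB·BB·BB·BC·BB·BB·BB·BC·BB·BC·BB·BC·BC·BC·CCA·BB·BB·BB·BB·BB·BB·BB·BC
    A ↦ CCA
    B ↦ BB
    C ↦ BC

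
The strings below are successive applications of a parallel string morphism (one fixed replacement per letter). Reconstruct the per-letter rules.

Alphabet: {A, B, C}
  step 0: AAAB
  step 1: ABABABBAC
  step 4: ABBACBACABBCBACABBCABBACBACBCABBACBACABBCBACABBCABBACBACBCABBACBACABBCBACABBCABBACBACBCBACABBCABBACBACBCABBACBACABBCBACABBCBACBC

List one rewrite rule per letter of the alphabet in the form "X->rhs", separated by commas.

A->AB, B->BAC, C->BC

  step 0 ⇒ step 1: AAAB ⇒ AB·AB·AB·BAC
    A ↦ AB
    B ↦ BAC
    C ↦ BC  (constrained at step 1)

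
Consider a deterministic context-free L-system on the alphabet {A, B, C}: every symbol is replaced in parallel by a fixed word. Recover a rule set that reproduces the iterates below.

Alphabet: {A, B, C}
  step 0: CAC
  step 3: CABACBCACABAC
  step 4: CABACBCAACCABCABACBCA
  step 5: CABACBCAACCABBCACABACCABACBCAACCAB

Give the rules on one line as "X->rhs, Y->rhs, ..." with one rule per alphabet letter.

  step 4 ⇒ step 5: CABACBCAACCABCABACBCA ⇒ CA·B·AC·B·CA·AC·CA·B·B·CA·CA·B·AC·CA·B·AC·B·CA·AC·CA·B
    A ↦ B
    B ↦ AC
    C ↦ CA

A->B, B->AC, C->CA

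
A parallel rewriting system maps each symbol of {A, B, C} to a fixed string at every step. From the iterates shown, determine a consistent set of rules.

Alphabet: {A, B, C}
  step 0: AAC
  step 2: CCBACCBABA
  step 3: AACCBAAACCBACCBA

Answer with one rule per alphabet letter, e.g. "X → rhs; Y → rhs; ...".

  step 2 ⇒ step 3: CCBACCBABA ⇒ A·A·CC·BA·A·A·CC·BA·CC·BA
    A ↦ BA
    B ↦ CC
    C ↦ A

A->BA, B->CC, C->A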